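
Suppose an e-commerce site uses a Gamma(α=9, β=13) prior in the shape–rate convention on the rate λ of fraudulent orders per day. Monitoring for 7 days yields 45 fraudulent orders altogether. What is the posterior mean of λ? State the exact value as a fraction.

27/10

Total count 45 over total exposure 7 days.
The Gamma prior is conjugate for the Poisson rate, so λ | data ~ Gamma(9+45, 13+7) = Gamma(54, 20).
Posterior mean = α'/β' = 54/20 = 27/10.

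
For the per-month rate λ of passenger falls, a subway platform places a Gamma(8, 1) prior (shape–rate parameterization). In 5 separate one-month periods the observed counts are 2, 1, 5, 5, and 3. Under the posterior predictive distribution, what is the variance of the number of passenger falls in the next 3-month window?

Total count: 2 + 1 + 5 + 5 + 3 = 16.
Total exposure: 5 months.
Gamma(α, β) with Poisson data over total exposure Σt gives posterior Gamma(α+Σx, β+Σt) = Gamma(24, 6).
The posterior predictive for a window of length T is Negative Binomial with variance T·α'·(β'+T)/β'² = 3·24·9/36 = 18.

18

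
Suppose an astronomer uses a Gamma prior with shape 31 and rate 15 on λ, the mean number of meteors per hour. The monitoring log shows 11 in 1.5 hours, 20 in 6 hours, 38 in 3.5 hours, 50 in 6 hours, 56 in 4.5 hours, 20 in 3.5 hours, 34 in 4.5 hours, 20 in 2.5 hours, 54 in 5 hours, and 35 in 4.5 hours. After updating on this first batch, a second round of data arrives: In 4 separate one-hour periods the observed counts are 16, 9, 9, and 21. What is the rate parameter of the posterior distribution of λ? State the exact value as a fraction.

121/2

Total count: 11 + 20 + 38 + 50 + 56 + 20 + 34 + 20 + 54 + 35 = 338.
Total exposure: 1.5 + 6 + 3.5 + 6 + 4.5 + 3.5 + 4.5 + 2.5 + 5 + 4.5 = 41.5 hours.
After the first batch: Gamma(31 + 338, 15 + 41.5) = Gamma(369, 113/2).
Total count: 16 + 9 + 9 + 21 = 55.
Total exposure: 4 hours.
After the second batch: Gamma(369 + 55, 113/2 + 4) = Gamma(424, 121/2).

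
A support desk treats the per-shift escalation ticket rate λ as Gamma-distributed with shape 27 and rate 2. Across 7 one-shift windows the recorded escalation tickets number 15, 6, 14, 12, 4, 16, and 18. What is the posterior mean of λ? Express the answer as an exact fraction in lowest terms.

Total count: 15 + 6 + 14 + 12 + 4 + 16 + 18 = 85.
Total exposure: 7 shifts.
Gamma(α, β) with Poisson data over total exposure Σt gives posterior Gamma(α+Σx, β+Σt) = Gamma(112, 9).
Posterior mean = α'/β' = 112/9.

112/9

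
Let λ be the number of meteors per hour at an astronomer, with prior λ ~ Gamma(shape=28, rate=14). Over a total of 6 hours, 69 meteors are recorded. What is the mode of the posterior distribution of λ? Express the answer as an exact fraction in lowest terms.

Total count 69 over total exposure 6 hours.
Conjugate update: add total count to the shape and total exposure to the rate, giving Gamma(97, 20).
Posterior mode = (α'−1)/β' = 96/20 = 24/5.

24/5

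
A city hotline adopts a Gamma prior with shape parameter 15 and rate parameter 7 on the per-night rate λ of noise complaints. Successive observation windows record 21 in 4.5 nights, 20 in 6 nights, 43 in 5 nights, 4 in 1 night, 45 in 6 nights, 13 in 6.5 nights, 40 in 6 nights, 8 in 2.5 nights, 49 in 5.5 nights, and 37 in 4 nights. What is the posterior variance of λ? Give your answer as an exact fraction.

Total count: 21 + 20 + 43 + 4 + 45 + 13 + 40 + 8 + 49 + 37 = 280.
Total exposure: 4.5 + 6 + 5 + 1 + 6 + 6.5 + 6 + 2.5 + 5.5 + 4 = 47 nights.
Gamma(α, β) with Poisson data over total exposure Σt gives posterior Gamma(α+Σx, β+Σt) = Gamma(295, 54).
Posterior variance = α'/β'² = 295/2916.

295/2916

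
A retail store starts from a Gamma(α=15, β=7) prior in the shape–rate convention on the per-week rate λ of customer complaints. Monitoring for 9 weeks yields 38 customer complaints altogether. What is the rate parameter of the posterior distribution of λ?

16

Total count 38 over total exposure 9 weeks.
The Gamma prior is conjugate for the Poisson rate, so λ | data ~ Gamma(15+38, 7+9) = Gamma(53, 16).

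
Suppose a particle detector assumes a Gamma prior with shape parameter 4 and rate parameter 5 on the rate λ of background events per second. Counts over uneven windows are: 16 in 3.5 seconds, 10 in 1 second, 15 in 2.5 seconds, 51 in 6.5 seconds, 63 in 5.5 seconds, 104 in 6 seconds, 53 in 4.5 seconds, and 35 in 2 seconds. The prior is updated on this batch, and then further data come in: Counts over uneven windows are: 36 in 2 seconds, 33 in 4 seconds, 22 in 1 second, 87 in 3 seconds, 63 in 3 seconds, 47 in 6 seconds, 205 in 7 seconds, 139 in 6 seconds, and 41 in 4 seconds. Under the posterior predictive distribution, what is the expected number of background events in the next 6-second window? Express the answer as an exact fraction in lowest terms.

Total count: 16 + 10 + 15 + 51 + 63 + 104 + 53 + 35 = 347.
Total exposure: 3.5 + 1 + 2.5 + 6.5 + 5.5 + 6 + 4.5 + 2 = 31.5 seconds.
After the first batch: Gamma(4 + 347, 5 + 31.5) = Gamma(351, 73/2).
Total count: 36 + 33 + 22 + 87 + 63 + 47 + 205 + 139 + 41 = 673.
Total exposure: 2 + 4 + 1 + 3 + 3 + 6 + 7 + 6 + 4 = 36 seconds.
After the second batch: Gamma(351 + 673, 73/2 + 36) = Gamma(1024, 145/2).
Predictive mean over a 6-second window = T·E[λ|data] = 6·1024/(145/2) = 12288/145.

12288/145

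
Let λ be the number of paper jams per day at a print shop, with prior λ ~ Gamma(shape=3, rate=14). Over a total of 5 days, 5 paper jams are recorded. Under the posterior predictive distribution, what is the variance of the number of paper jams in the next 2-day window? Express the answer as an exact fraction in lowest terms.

Total count 5 over total exposure 5 days.
The Gamma prior is conjugate for the Poisson rate, so λ | data ~ Gamma(3+5, 14+5) = Gamma(8, 19).
The posterior predictive for a window of length T is Negative Binomial with variance T·α'·(β'+T)/β'² = 2·8·21/361 = 336/361.

336/361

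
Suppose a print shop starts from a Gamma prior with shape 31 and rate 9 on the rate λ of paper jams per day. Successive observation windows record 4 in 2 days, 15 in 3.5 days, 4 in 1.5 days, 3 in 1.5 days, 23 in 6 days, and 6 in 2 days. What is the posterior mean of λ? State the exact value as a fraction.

Total count: 4 + 15 + 4 + 3 + 23 + 6 = 55.
Total exposure: 2 + 3.5 + 1.5 + 1.5 + 6 + 2 = 16.5 days.
Posterior: α' = 31 + 55 = 86, β' = 9 + 16.5 = 51/2.
Posterior mean = α'/β' = 86/(51/2) = 172/51.

172/51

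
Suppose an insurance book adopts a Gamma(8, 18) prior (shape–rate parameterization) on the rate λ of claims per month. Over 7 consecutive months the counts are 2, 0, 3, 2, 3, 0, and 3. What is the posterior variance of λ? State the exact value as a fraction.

21/625

Total count: 2 + 0 + 3 + 2 + 3 + 0 + 3 = 13.
Total exposure: 7 months.
By Gamma–Poisson conjugacy, the posterior is Gamma(α + Σx, β + Σt) = Gamma(8 + 13, 18 + 7) = Gamma(21, 25).
Posterior variance = α'/β'² = 21/625.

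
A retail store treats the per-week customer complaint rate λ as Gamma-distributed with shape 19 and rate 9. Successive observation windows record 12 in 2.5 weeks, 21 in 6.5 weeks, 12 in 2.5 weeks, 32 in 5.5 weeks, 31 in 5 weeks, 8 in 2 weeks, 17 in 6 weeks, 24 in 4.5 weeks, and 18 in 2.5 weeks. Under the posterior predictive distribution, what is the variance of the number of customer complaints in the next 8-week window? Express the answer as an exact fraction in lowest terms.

20952/529

Total count: 12 + 21 + 12 + 32 + 31 + 8 + 17 + 24 + 18 = 175.
Total exposure: 2.5 + 6.5 + 2.5 + 5.5 + 5 + 2 + 6 + 4.5 + 2.5 = 37 weeks.
Conjugate update: add total count to the shape and total exposure to the rate, giving Gamma(194, 46).
The posterior predictive for a window of length T is Negative Binomial with variance T·α'·(β'+T)/β'² = 8·194·54/2116 = 20952/529.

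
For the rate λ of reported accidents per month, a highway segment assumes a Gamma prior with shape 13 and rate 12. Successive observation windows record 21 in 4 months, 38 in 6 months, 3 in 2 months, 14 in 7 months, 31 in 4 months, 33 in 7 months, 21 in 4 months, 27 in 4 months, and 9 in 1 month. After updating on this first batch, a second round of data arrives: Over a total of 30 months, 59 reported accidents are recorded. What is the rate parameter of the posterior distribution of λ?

Total count: 21 + 38 + 3 + 14 + 31 + 33 + 21 + 27 + 9 = 197.
Total exposure: 4 + 6 + 2 + 7 + 4 + 7 + 4 + 4 + 1 = 39 months.
After the first batch: Gamma(13 + 197, 12 + 39) = Gamma(210, 51).
Total count 59 over total exposure 30 months.
After the second batch: Gamma(210 + 59, 51 + 30) = Gamma(269, 81).

81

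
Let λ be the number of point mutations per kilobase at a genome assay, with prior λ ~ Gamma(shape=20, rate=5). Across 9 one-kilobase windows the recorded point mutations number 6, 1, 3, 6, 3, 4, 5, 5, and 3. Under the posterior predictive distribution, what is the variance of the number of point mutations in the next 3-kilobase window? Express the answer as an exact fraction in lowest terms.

Total count: 6 + 1 + 3 + 6 + 3 + 4 + 5 + 5 + 3 = 36.
Total exposure: 9 kilobases.
By Gamma–Poisson conjugacy, the posterior is Gamma(α + Σx, β + Σt) = Gamma(20 + 36, 5 + 9) = Gamma(56, 14).
The posterior predictive for a window of length T is Negative Binomial with variance T·α'·(β'+T)/β'² = 3·56·17/196 = 102/7.

102/7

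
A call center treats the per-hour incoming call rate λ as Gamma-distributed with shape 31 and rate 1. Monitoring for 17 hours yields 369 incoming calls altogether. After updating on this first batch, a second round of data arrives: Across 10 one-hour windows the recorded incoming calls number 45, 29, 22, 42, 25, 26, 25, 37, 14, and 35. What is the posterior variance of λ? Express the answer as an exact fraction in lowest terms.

25/28

Total count 369 over total exposure 17 hours.
After the first batch: Gamma(31 + 369, 1 + 17) = Gamma(400, 18).
Total count: 45 + 29 + 22 + 42 + 25 + 26 + 25 + 37 + 14 + 35 = 300.
Total exposure: 10 hours.
After the second batch: Gamma(400 + 300, 18 + 10) = Gamma(700, 28).
Posterior variance = α'/β'² = 700/784 = 25/28.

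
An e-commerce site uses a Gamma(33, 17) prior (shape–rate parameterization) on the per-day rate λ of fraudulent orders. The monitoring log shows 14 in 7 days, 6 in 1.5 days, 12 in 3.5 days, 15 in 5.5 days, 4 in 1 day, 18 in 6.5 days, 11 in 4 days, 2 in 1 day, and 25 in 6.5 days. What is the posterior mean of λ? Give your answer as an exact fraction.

280/107

Total count: 14 + 6 + 12 + 15 + 4 + 18 + 11 + 2 + 25 = 107.
Total exposure: 7 + 1.5 + 3.5 + 5.5 + 1 + 6.5 + 4 + 1 + 6.5 = 36.5 days.
Gamma(α, β) with Poisson data over total exposure Σt gives posterior Gamma(α+Σx, β+Σt) = Gamma(140, 107/2).
Posterior mean = α'/β' = 140/(107/2) = 280/107.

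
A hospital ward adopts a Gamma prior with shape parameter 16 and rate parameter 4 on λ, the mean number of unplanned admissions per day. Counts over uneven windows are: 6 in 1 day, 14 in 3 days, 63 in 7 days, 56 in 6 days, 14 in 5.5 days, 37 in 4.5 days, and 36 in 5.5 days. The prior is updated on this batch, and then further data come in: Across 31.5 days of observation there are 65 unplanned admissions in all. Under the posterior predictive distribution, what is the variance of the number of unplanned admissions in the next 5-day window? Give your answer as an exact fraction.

Total count: 6 + 14 + 63 + 56 + 14 + 37 + 36 = 226.
Total exposure: 1 + 3 + 7 + 6 + 5.5 + 4.5 + 5.5 = 32.5 days.
After the first batch: Gamma(16 + 226, 4 + 32.5) = Gamma(242, 73/2).
Total count 65 over total exposure 31.5 days.
After the second batch: Gamma(242 + 65, 73/2 + 31.5) = Gamma(307, 68).
The posterior predictive for a window of length T is Negative Binomial with variance T·α'·(β'+T)/β'² = 5·307·73/4624 = 112055/4624.

112055/4624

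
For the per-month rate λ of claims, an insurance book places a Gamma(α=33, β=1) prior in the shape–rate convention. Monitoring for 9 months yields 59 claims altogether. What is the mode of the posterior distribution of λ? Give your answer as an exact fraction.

91/10

Total count 59 over total exposure 9 months.
Conjugate update: add total count to the shape and total exposure to the rate, giving Gamma(92, 10).
Posterior mode = (α'−1)/β' = 91/10.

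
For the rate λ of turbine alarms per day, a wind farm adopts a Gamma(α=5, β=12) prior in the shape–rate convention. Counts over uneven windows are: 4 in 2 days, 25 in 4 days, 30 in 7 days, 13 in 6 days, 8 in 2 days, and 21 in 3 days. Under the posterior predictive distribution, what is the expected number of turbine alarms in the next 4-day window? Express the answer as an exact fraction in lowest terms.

Total count: 4 + 25 + 30 + 13 + 8 + 21 = 101.
Total exposure: 2 + 4 + 7 + 6 + 2 + 3 = 24 days.
Gamma(α, β) with Poisson data over total exposure Σt gives posterior Gamma(α+Σx, β+Σt) = Gamma(106, 36).
Predictive mean over a 4-day window = T·E[λ|data] = 4·106/36 = 106/9.

106/9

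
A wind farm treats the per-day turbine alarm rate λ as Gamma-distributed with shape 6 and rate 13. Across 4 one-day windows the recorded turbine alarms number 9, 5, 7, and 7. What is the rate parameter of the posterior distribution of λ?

Total count: 9 + 5 + 7 + 7 = 28.
Total exposure: 4 days.
Gamma(α, β) with Poisson data over total exposure Σt gives posterior Gamma(α+Σx, β+Σt) = Gamma(34, 17).

17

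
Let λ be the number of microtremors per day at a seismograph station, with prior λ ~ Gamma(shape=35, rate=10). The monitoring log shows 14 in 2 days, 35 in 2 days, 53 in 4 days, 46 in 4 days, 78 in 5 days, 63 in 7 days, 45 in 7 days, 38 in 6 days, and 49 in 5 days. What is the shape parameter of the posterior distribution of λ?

456

Total count: 14 + 35 + 53 + 46 + 78 + 63 + 45 + 38 + 49 = 421.
Total exposure: 2 + 2 + 4 + 4 + 5 + 7 + 7 + 6 + 5 = 42 days.
Conjugate update: add total count to the shape and total exposure to the rate, giving Gamma(456, 52).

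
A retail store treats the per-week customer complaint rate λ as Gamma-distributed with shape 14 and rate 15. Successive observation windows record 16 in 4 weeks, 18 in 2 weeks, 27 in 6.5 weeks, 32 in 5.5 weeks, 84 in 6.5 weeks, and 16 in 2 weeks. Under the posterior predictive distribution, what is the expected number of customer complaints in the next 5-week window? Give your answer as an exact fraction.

Total count: 16 + 18 + 27 + 32 + 84 + 16 = 193.
Total exposure: 4 + 2 + 6.5 + 5.5 + 6.5 + 2 = 26.5 weeks.
By Gamma–Poisson conjugacy, the posterior is Gamma(α + Σx, β + Σt) = Gamma(14 + 193, 15 + 26.5) = Gamma(207, 83/2).
Predictive mean over a 5-week window = T·E[λ|data] = 5·207/(83/2) = 2070/83.

2070/83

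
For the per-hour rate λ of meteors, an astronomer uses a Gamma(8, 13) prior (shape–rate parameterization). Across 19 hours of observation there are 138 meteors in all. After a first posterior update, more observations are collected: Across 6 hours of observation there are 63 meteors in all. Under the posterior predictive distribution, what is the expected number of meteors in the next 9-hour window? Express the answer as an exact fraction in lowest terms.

Total count 138 over total exposure 19 hours.
After the first batch: Gamma(8 + 138, 13 + 19) = Gamma(146, 32).
Total count 63 over total exposure 6 hours.
After the second batch: Gamma(146 + 63, 32 + 6) = Gamma(209, 38).
Predictive mean over a 9-hour window = T·E[λ|data] = 9·209/38 = 99/2.

99/2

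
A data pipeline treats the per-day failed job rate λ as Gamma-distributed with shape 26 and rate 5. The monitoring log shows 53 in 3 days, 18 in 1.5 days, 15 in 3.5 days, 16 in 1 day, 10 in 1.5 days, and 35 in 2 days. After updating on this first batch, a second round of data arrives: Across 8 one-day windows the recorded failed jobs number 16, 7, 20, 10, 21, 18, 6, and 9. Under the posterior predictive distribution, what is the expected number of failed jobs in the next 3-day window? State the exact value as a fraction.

Total count: 53 + 18 + 15 + 16 + 10 + 35 = 147.
Total exposure: 3 + 1.5 + 3.5 + 1 + 1.5 + 2 = 12.5 days.
After the first batch: Gamma(26 + 147, 5 + 12.5) = Gamma(173, 35/2).
Total count: 16 + 7 + 20 + 10 + 21 + 18 + 6 + 9 = 107.
Total exposure: 8 days.
After the second batch: Gamma(173 + 107, 35/2 + 8) = Gamma(280, 51/2).
Predictive mean over a 3-day window = T·E[λ|data] = 3·280/(51/2) = 560/17.

560/17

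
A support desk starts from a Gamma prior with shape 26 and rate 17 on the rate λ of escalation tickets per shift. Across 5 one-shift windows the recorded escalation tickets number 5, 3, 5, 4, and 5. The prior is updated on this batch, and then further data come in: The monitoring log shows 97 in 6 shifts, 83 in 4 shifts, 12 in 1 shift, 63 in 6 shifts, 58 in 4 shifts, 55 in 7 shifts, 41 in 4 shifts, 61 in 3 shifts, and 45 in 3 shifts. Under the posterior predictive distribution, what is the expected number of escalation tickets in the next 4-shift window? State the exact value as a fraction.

563/15

Total count: 5 + 3 + 5 + 4 + 5 = 22.
Total exposure: 5 shifts.
After the first batch: Gamma(26 + 22, 17 + 5) = Gamma(48, 22).
Total count: 97 + 83 + 12 + 63 + 58 + 55 + 41 + 61 + 45 = 515.
Total exposure: 6 + 4 + 1 + 6 + 4 + 7 + 4 + 3 + 3 = 38 shifts.
After the second batch: Gamma(48 + 515, 22 + 38) = Gamma(563, 60).
Predictive mean over a 4-shift window = T·E[λ|data] = 4·563/60 = 563/15.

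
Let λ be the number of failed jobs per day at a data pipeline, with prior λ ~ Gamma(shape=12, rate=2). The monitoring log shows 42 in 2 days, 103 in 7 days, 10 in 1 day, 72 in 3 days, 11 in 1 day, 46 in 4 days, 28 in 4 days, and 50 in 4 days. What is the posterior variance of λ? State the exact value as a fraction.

Total count: 42 + 103 + 10 + 72 + 11 + 46 + 28 + 50 = 362.
Total exposure: 2 + 7 + 1 + 3 + 1 + 4 + 4 + 4 = 26 days.
By Gamma–Poisson conjugacy, the posterior is Gamma(α + Σx, β + Σt) = Gamma(12 + 362, 2 + 26) = Gamma(374, 28).
Posterior variance = α'/β'² = 374/784 = 187/392.

187/392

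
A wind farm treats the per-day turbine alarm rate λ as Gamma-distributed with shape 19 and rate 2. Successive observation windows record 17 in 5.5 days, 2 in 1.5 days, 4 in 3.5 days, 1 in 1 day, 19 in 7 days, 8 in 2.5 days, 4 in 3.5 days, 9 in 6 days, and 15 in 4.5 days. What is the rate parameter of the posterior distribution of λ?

Total count: 17 + 2 + 4 + 1 + 19 + 8 + 4 + 9 + 15 = 79.
Total exposure: 5.5 + 1.5 + 3.5 + 1 + 7 + 2.5 + 3.5 + 6 + 4.5 = 35 days.
The Gamma prior is conjugate for the Poisson rate, so λ | data ~ Gamma(19+79, 2+35) = Gamma(98, 37).

37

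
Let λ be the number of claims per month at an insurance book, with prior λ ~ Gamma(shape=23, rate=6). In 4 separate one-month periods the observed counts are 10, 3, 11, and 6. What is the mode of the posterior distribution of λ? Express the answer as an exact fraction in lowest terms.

Total count: 10 + 3 + 11 + 6 = 30.
Total exposure: 4 months.
The Gamma prior is conjugate for the Poisson rate, so λ | data ~ Gamma(23+30, 6+4) = Gamma(53, 10).
Posterior mode = (α'−1)/β' = 52/10 = 26/5.

26/5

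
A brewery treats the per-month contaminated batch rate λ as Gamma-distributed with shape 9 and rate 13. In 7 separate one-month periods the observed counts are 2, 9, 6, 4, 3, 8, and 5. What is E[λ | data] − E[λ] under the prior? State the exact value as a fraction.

209/130

Total count: 2 + 9 + 6 + 4 + 3 + 8 + 5 = 37.
Total exposure: 7 months.
By Gamma–Poisson conjugacy, the posterior is Gamma(α + Σx, β + Σt) = Gamma(9 + 37, 13 + 7) = Gamma(46, 20).
Posterior mean = 46/20 = 23/10; prior mean = 9/13 = 9/13. Difference = 23/10 − 9/13 = 209/130.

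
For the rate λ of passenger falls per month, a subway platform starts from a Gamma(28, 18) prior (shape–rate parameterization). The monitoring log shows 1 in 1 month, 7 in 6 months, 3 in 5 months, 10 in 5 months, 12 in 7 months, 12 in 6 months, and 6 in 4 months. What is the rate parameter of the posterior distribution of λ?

52

Total count: 1 + 7 + 3 + 10 + 12 + 12 + 6 = 51.
Total exposure: 1 + 6 + 5 + 5 + 7 + 6 + 4 = 34 months.
Gamma(α, β) with Poisson data over total exposure Σt gives posterior Gamma(α+Σx, β+Σt) = Gamma(79, 52).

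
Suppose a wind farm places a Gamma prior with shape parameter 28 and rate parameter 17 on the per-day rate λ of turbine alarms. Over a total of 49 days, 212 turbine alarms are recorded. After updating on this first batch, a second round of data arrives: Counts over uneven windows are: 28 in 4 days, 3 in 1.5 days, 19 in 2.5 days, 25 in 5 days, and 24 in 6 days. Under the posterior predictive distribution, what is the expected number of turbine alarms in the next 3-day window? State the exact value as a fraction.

Total count 212 over total exposure 49 days.
After the first batch: Gamma(28 + 212, 17 + 49) = Gamma(240, 66).
Total count: 28 + 3 + 19 + 25 + 24 = 99.
Total exposure: 4 + 1.5 + 2.5 + 5 + 6 = 19 days.
After the second batch: Gamma(240 + 99, 66 + 19) = Gamma(339, 85).
Predictive mean over a 3-day window = T·E[λ|data] = 3·339/85 = 1017/85.

1017/85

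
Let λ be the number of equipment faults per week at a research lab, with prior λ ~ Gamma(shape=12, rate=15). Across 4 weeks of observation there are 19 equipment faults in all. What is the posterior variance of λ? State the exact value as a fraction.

31/361

Total count 19 over total exposure 4 weeks.
Posterior: α' = 12 + 19 = 31, β' = 15 + 4 = 19.
Posterior variance = α'/β'² = 31/361.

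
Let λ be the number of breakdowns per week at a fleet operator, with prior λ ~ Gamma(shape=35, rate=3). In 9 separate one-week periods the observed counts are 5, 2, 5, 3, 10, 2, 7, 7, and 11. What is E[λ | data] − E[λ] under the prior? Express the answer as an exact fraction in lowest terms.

Total count: 5 + 2 + 5 + 3 + 10 + 2 + 7 + 7 + 11 = 52.
Total exposure: 9 weeks.
Conjugate update: add total count to the shape and total exposure to the rate, giving Gamma(87, 12).
Posterior mean = 87/12 = 29/4; prior mean = 35/3 = 35/3. Difference = 29/4 − 35/3 = -53/12.

-53/12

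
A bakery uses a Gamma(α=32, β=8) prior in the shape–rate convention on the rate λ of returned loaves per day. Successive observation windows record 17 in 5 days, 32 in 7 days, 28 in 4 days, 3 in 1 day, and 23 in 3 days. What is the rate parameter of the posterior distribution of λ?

Total count: 17 + 32 + 28 + 3 + 23 = 103.
Total exposure: 5 + 7 + 4 + 1 + 3 = 20 days.
By Gamma–Poisson conjugacy, the posterior is Gamma(α + Σx, β + Σt) = Gamma(32 + 103, 8 + 20) = Gamma(135, 28).

28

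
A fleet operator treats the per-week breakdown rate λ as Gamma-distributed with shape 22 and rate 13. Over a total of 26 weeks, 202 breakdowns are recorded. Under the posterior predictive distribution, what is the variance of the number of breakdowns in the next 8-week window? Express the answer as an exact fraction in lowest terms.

84224/1521

Total count 202 over total exposure 26 weeks.
Gamma(α, β) with Poisson data over total exposure Σt gives posterior Gamma(α+Σx, β+Σt) = Gamma(224, 39).
The posterior predictive for a window of length T is Negative Binomial with variance T·α'·(β'+T)/β'² = 8·224·47/1521 = 84224/1521.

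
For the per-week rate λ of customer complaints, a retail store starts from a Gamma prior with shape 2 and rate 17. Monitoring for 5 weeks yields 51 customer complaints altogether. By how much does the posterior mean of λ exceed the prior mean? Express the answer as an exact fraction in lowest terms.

Total count 51 over total exposure 5 weeks.
Posterior: α' = 2 + 51 = 53, β' = 17 + 5 = 22.
Posterior mean = 53/22 = 53/22; prior mean = 2/17 = 2/17. Difference = 53/22 − 2/17 = 857/374.

857/374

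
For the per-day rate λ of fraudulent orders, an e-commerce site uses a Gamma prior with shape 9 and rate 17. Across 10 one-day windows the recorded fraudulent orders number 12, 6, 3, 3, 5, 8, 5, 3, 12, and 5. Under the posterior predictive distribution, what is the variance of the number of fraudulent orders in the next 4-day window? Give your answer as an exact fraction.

Total count: 12 + 6 + 3 + 3 + 5 + 8 + 5 + 3 + 12 + 5 = 62.
Total exposure: 10 days.
By Gamma–Poisson conjugacy, the posterior is Gamma(α + Σx, β + Σt) = Gamma(9 + 62, 17 + 10) = Gamma(71, 27).
The posterior predictive for a window of length T is Negative Binomial with variance T·α'·(β'+T)/β'² = 4·71·31/729 = 8804/729.

8804/729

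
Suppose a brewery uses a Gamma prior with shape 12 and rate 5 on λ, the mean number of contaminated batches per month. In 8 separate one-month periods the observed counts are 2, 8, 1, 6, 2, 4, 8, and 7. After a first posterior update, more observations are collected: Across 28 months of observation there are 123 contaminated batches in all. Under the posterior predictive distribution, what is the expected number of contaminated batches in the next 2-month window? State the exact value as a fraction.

Total count: 2 + 8 + 1 + 6 + 2 + 4 + 8 + 7 = 38.
Total exposure: 8 months.
After the first batch: Gamma(12 + 38, 5 + 8) = Gamma(50, 13).
Total count 123 over total exposure 28 months.
After the second batch: Gamma(50 + 123, 13 + 28) = Gamma(173, 41).
Predictive mean over a 2-month window = T·E[λ|data] = 2·173/41 = 346/41.

346/41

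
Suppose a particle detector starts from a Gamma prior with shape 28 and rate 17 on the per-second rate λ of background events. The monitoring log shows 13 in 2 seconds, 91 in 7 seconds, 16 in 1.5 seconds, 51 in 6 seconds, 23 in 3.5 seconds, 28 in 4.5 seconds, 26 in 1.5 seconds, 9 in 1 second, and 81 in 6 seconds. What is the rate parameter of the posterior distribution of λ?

50

Total count: 13 + 91 + 16 + 51 + 23 + 28 + 26 + 9 + 81 = 338.
Total exposure: 2 + 7 + 1.5 + 6 + 3.5 + 4.5 + 1.5 + 1 + 6 = 33 seconds.
Conjugate update: add total count to the shape and total exposure to the rate, giving Gamma(366, 50).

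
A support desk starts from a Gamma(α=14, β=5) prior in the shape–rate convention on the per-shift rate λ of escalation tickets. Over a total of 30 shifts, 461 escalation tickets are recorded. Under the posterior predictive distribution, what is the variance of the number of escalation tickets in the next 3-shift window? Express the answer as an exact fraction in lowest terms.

2166/49

Total count 461 over total exposure 30 shifts.
Gamma(α, β) with Poisson data over total exposure Σt gives posterior Gamma(α+Σx, β+Σt) = Gamma(475, 35).
The posterior predictive for a window of length T is Negative Binomial with variance T·α'·(β'+T)/β'² = 3·475·38/1225 = 2166/49.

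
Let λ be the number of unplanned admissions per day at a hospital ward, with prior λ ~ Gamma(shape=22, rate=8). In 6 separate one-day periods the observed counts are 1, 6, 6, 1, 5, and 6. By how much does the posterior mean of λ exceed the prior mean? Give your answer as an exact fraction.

Total count: 1 + 6 + 6 + 1 + 5 + 6 = 25.
Total exposure: 6 days.
Gamma(α, β) with Poisson data over total exposure Σt gives posterior Gamma(α+Σx, β+Σt) = Gamma(47, 14).
Posterior mean = 47/14 = 47/14; prior mean = 22/8 = 11/4. Difference = 47/14 − 11/4 = 17/28.

17/28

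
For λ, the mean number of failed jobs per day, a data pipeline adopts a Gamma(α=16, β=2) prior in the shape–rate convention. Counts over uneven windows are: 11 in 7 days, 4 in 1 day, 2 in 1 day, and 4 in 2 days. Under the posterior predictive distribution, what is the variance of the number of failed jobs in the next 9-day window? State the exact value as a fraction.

7326/169

Total count: 11 + 4 + 2 + 4 = 21.
Total exposure: 7 + 1 + 1 + 2 = 11 days.
By Gamma–Poisson conjugacy, the posterior is Gamma(α + Σx, β + Σt) = Gamma(16 + 21, 2 + 11) = Gamma(37, 13).
The posterior predictive for a window of length T is Negative Binomial with variance T·α'·(β'+T)/β'² = 9·37·22/169 = 7326/169.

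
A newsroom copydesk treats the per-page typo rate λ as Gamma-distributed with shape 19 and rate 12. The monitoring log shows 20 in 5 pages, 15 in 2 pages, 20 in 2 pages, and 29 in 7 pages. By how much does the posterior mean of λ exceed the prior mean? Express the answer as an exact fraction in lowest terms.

Total count: 20 + 15 + 20 + 29 = 84.
Total exposure: 5 + 2 + 2 + 7 = 16 pages.
Conjugate update: add total count to the shape and total exposure to the rate, giving Gamma(103, 28).
Posterior mean = 103/28 = 103/28; prior mean = 19/12 = 19/12. Difference = 103/28 − 19/12 = 44/21.

44/21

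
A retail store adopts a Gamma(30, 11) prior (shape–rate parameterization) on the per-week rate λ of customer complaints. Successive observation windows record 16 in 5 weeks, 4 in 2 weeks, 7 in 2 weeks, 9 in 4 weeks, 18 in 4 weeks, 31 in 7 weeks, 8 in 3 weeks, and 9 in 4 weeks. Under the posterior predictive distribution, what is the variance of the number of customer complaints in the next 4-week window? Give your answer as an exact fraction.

2024/147

Total count: 16 + 4 + 7 + 9 + 18 + 31 + 8 + 9 = 102.
Total exposure: 5 + 2 + 2 + 4 + 4 + 7 + 3 + 4 = 31 weeks.
The Gamma prior is conjugate for the Poisson rate, so λ | data ~ Gamma(30+102, 11+31) = Gamma(132, 42).
The posterior predictive for a window of length T is Negative Binomial with variance T·α'·(β'+T)/β'² = 4·132·46/1764 = 2024/147.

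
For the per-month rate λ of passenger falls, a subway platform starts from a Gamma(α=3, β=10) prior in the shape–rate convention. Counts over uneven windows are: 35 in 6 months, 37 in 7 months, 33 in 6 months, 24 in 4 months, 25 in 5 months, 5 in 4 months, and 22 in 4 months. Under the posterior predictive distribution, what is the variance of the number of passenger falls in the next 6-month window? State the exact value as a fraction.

Total count: 35 + 37 + 33 + 24 + 25 + 5 + 22 = 181.
Total exposure: 6 + 7 + 6 + 4 + 5 + 4 + 4 = 36 months.
By Gamma–Poisson conjugacy, the posterior is Gamma(α + Σx, β + Σt) = Gamma(3 + 181, 10 + 36) = Gamma(184, 46).
The posterior predictive for a window of length T is Negative Binomial with variance T·α'·(β'+T)/β'² = 6·184·52/2116 = 624/23.

624/23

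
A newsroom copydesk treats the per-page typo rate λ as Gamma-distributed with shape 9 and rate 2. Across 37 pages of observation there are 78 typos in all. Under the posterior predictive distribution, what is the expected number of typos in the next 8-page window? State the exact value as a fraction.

Total count 78 over total exposure 37 pages.
Posterior: α' = 9 + 78 = 87, β' = 2 + 37 = 39.
Predictive mean over an 8-page window = T·E[λ|data] = 8·87/39 = 232/13.

232/13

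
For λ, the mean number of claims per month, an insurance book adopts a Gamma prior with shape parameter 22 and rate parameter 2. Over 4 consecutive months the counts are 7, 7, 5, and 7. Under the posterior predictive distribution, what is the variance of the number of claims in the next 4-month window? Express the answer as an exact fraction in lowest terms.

Total count: 7 + 7 + 5 + 7 = 26.
Total exposure: 4 months.
Gamma(α, β) with Poisson data over total exposure Σt gives posterior Gamma(α+Σx, β+Σt) = Gamma(48, 6).
The posterior predictive for a window of length T is Negative Binomial with variance T·α'·(β'+T)/β'² = 4·48·10/36 = 160/3.

160/3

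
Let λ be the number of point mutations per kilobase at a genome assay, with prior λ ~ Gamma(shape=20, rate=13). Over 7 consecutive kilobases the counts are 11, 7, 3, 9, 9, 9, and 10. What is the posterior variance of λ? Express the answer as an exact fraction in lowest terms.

39/200

Total count: 11 + 7 + 3 + 9 + 9 + 9 + 10 = 58.
Total exposure: 7 kilobases.
Posterior: α' = 20 + 58 = 78, β' = 13 + 7 = 20.
Posterior variance = α'/β'² = 78/400 = 39/200.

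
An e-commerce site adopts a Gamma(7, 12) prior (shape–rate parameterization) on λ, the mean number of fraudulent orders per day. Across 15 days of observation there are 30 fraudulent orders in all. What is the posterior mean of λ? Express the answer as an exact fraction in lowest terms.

Total count 30 over total exposure 15 days.
The Gamma prior is conjugate for the Poisson rate, so λ | data ~ Gamma(7+30, 12+15) = Gamma(37, 27).
Posterior mean = α'/β' = 37/27.

37/27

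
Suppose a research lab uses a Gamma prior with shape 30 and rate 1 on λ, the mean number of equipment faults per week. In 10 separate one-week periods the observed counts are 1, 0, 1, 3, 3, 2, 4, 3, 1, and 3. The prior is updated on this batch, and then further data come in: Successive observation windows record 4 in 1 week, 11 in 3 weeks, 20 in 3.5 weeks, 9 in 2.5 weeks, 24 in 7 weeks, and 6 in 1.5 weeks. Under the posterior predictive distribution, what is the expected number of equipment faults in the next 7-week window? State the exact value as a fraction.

1750/59

Total count: 1 + 0 + 1 + 3 + 3 + 2 + 4 + 3 + 1 + 3 = 21.
Total exposure: 10 weeks.
After the first batch: Gamma(30 + 21, 1 + 10) = Gamma(51, 11).
Total count: 4 + 11 + 20 + 9 + 24 + 6 = 74.
Total exposure: 1 + 3 + 3.5 + 2.5 + 7 + 1.5 = 18.5 weeks.
After the second batch: Gamma(51 + 74, 11 + 18.5) = Gamma(125, 59/2).
Predictive mean over a 7-week window = T·E[λ|data] = 7·125/(59/2) = 1750/59.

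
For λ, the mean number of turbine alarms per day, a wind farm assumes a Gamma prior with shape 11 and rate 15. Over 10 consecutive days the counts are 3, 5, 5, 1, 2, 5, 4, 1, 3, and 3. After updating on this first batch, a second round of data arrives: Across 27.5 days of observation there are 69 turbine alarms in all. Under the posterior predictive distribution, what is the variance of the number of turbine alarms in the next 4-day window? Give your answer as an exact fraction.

14464/1575

Total count: 3 + 5 + 5 + 1 + 2 + 5 + 4 + 1 + 3 + 3 = 32.
Total exposure: 10 days.
After the first batch: Gamma(11 + 32, 15 + 10) = Gamma(43, 25).
Total count 69 over total exposure 27.5 days.
After the second batch: Gamma(43 + 69, 25 + 27.5) = Gamma(112, 105/2).
The posterior predictive for a window of length T is Negative Binomial with variance T·α'·(β'+T)/β'² = 4·112·(113/2)/(11025/4) = 14464/1575.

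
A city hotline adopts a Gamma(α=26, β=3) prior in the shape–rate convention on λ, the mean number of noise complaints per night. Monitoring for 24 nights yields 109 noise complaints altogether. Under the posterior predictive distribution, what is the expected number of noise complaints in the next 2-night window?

10

Total count 109 over total exposure 24 nights.
Posterior: α' = 26 + 109 = 135, β' = 3 + 24 = 27.
Predictive mean over a 2-night window = T·E[λ|data] = 2·135/27 = 10.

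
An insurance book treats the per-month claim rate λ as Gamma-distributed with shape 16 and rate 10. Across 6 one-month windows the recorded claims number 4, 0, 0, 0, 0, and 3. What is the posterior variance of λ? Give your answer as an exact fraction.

Total count: 4 + 0 + 0 + 0 + 0 + 3 = 7.
Total exposure: 6 months.
Posterior: α' = 16 + 7 = 23, β' = 10 + 6 = 16.
Posterior variance = α'/β'² = 23/256.

23/256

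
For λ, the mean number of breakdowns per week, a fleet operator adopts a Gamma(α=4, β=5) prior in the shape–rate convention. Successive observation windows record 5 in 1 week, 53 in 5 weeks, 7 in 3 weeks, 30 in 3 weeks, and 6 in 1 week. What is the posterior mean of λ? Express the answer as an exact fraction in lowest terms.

35/6

Total count: 5 + 53 + 7 + 30 + 6 = 101.
Total exposure: 1 + 5 + 3 + 3 + 1 = 13 weeks.
By Gamma–Poisson conjugacy, the posterior is Gamma(α + Σx, β + Σt) = Gamma(4 + 101, 5 + 13) = Gamma(105, 18).
Posterior mean = α'/β' = 105/18 = 35/6.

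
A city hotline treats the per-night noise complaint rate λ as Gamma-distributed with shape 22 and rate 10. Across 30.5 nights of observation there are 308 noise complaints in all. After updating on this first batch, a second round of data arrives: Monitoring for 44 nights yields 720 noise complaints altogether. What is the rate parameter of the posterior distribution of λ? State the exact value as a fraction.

169/2

Total count 308 over total exposure 30.5 nights.
After the first batch: Gamma(22 + 308, 10 + 30.5) = Gamma(330, 81/2).
Total count 720 over total exposure 44 nights.
After the second batch: Gamma(330 + 720, 81/2 + 44) = Gamma(1050, 169/2).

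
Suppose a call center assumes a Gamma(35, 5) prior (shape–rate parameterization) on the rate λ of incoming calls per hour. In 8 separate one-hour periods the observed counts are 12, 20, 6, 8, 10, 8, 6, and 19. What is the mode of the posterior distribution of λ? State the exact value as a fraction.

123/13

Total count: 12 + 20 + 6 + 8 + 10 + 8 + 6 + 19 = 89.
Total exposure: 8 hours.
By Gamma–Poisson conjugacy, the posterior is Gamma(α + Σx, β + Σt) = Gamma(35 + 89, 5 + 8) = Gamma(124, 13).
Posterior mode = (α'−1)/β' = 123/13.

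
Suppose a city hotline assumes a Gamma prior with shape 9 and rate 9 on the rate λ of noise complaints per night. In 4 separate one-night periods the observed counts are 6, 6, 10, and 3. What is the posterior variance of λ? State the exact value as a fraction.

34/169

Total count: 6 + 6 + 10 + 3 = 25.
Total exposure: 4 nights.
By Gamma–Poisson conjugacy, the posterior is Gamma(α + Σx, β + Σt) = Gamma(9 + 25, 9 + 4) = Gamma(34, 13).
Posterior variance = α'/β'² = 34/169.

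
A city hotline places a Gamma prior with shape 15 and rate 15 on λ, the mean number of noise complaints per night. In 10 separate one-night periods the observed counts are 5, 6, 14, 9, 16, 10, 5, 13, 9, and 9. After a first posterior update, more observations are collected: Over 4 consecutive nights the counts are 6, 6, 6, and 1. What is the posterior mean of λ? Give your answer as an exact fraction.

Total count: 5 + 6 + 14 + 9 + 16 + 10 + 5 + 13 + 9 + 9 = 96.
Total exposure: 10 nights.
After the first batch: Gamma(15 + 96, 15 + 10) = Gamma(111, 25).
Total count: 6 + 6 + 6 + 1 = 19.
Total exposure: 4 nights.
After the second batch: Gamma(111 + 19, 25 + 4) = Gamma(130, 29).
Posterior mean = α'/β' = 130/29.

130/29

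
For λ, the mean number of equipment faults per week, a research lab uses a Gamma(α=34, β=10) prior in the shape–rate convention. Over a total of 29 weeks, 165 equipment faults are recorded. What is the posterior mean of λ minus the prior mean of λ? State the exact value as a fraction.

332/195

Total count 165 over total exposure 29 weeks.
By Gamma–Poisson conjugacy, the posterior is Gamma(α + Σx, β + Σt) = Gamma(34 + 165, 10 + 29) = Gamma(199, 39).
Posterior mean = 199/39 = 199/39; prior mean = 34/10 = 17/5. Difference = 199/39 − 17/5 = 332/195.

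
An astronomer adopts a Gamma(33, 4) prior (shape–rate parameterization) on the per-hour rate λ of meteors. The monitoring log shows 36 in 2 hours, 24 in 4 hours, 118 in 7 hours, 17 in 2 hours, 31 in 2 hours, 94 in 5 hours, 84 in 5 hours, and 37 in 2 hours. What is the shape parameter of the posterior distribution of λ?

474

Total count: 36 + 24 + 118 + 17 + 31 + 94 + 84 + 37 = 441.
Total exposure: 2 + 4 + 7 + 2 + 2 + 5 + 5 + 2 = 29 hours.
Posterior: α' = 33 + 441 = 474, β' = 4 + 29 = 33.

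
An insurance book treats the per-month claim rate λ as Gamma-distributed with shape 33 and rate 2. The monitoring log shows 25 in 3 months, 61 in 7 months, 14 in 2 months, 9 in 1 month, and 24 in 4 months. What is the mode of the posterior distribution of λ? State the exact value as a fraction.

Total count: 25 + 61 + 14 + 9 + 24 = 133.
Total exposure: 3 + 7 + 2 + 1 + 4 = 17 months.
The Gamma prior is conjugate for the Poisson rate, so λ | data ~ Gamma(33+133, 2+17) = Gamma(166, 19).
Posterior mode = (α'−1)/β' = 165/19.

165/19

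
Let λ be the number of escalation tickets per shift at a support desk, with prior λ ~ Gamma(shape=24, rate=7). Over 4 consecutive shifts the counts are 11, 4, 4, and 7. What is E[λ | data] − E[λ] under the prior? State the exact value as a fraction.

86/77

Total count: 11 + 4 + 4 + 7 = 26.
Total exposure: 4 shifts.
By Gamma–Poisson conjugacy, the posterior is Gamma(α + Σx, β + Σt) = Gamma(24 + 26, 7 + 4) = Gamma(50, 11).
Posterior mean = 50/11 = 50/11; prior mean = 24/7 = 24/7. Difference = 50/11 − 24/7 = 86/77.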